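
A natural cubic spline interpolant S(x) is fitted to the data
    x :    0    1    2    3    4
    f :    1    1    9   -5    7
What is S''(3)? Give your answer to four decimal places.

Write σ_i for S''(x_i). With h_i = 1, 1, 1, 1 and divided differences Δ_i = 0, 8, -14, 12, the continuity of S' gives the tridiagonal system
  1·σ_0 + 4·σ_1 + 1·σ_2 = 6(Δ_1 - Δ_0) = 48
  1·σ_1 + 4·σ_2 + 1·σ_3 = 6(Δ_2 - Δ_1) = -132
  1·σ_2 + 4·σ_3 + 1·σ_4 = 6(Δ_3 - Δ_2) = 156
Natural end conditions: σ_0 = σ_4 = 0.
Hence σ_0 = 0, σ_1 = 351/14, σ_2 = -366/7, σ_3 = 729/14, σ_4 = 0.

52.0714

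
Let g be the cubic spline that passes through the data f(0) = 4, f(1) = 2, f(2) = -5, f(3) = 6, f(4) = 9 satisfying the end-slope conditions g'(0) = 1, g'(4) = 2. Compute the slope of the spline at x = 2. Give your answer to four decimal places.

2.5714

Write σ_i for g''(x_i). With h_i = 1, 1, 1, 1 and divided differences Δ_i = -2, -7, 11, 3, the continuity of g' gives the tridiagonal system
  1·σ_0 + 4·σ_1 + 1·σ_2 = 6(Δ_1 - Δ_0) = -30
  1·σ_1 + 4·σ_2 + 1·σ_3 = 6(Δ_2 - Δ_1) = 108
  1·σ_2 + 4·σ_3 + 1·σ_4 = 6(Δ_3 - Δ_2) = -48
Clamped end conditions give two more equations: 2h_0·σ_0 + h_0·σ_1 = 6(Δ_0 - g'(0)) = -18 and h_3·σ_3 + 2h_3·σ_4 = 6(g'(4) - Δ_3) = -6.
Forward elimination and back-substitution give σ_0 = -5/7, σ_1 = -116/7, σ_2 = 37, σ_3 = -164/7, σ_4 = 61/7.
On [2, 3], g'(x) = b_2 + 2c_2·(x - 2) + 3d_2·(x - 2)² with b_2 = Δ_2 - h_2(2σ_2 + σ_3)/6 = 18/7, c_2 = σ_2/2 = 37/2, d_2 = (σ_3 - σ_2)/(6h_2) = -141/14. So g'(2) = 18/7.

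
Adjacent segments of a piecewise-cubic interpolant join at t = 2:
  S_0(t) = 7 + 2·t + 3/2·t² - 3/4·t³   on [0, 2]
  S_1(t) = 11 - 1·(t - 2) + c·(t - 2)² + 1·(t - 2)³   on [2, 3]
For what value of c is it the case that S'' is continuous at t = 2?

-3

S_0''(t) = 3 - 9/2·t, so S_0''(2) = -6. On the right, S_1''(2) = 2c, so c = -3.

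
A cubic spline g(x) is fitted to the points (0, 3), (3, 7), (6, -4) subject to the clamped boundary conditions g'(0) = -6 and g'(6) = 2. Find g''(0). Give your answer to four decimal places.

With M_i denoting the second derivative at x_i, h_i = 3, 3, and Δ_i = (y_(i+1) − y_i)/h_i = 4/3, -11/3:
  3·M_0 + 12·M_1 + 3·M_2 = 6(Δ_1 - Δ_0) = -30
Clamped end conditions give two more equations: 2h_0·M_0 + h_0·M_1 = 6(Δ_0 - g'(0)) = 44 and h_1·M_1 + 2h_1·M_2 = 6(g'(6) - Δ_1) = 34.
Forward elimination and back-substitution give M_0 = 67/6, M_1 = -23/3, M_2 = 19/2.

11.1667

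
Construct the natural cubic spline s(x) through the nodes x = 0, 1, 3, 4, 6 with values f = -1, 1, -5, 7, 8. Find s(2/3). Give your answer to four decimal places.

Let M_i = s''(x_i). Step sizes h_i = 1, 2, 1, 2; slopes of the chords Δ_i = (y_(i+1) - y_i)/h_i = 2, -3, 12, 1/2.
  1·M_0 + 6·M_1 + 2·M_2 = 6(Δ_1 - Δ_0) = -30
  2·M_1 + 6·M_2 + 1·M_3 = 6(Δ_2 - Δ_1) = 90
  1·M_2 + 6·M_3 + 2·M_4 = 6(Δ_3 - Δ_2) = -69
Natural end conditions: M_0 = M_4 = 0.
Solving: M_0 = 0, M_1 = -378/31, M_2 = 669/31, M_3 = -468/31, M_4 = 0.
On [0, 1], s(x) = -1 + 125/31·x + 0·x² - 63/31·x³.
With x = 2/3: s(2/3) = 101/93.

1.0860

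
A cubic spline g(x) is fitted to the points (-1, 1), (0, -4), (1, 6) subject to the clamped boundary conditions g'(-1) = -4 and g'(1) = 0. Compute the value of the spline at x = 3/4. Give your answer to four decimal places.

Put m_i = g'' at the i-th knot. Here h = (1, 1) and Δ = (-5, 10), so the interior equations h_(i-1)·m_(i-1) + 2(h_(i-1)+h_i)·m_i + h_i·m_(i+1) = 6(Δ_i − Δ_(i-1)) read
  1·m_0 + 4·m_1 + 1·m_2 = 6(Δ_1 - Δ_0) = 90
Clamped end conditions give two more equations: 2h_0·m_0 + h_0·m_1 = 6(Δ_0 - g'(-1)) = -6 and h_1·m_1 + 2h_1·m_2 = 6(g'(1) - Δ_1) = -60.
Solving the tridiagonal system: m_0 = -47/2, m_1 = 41, m_2 = -101/2.
On [0, 1], g(x) = -4 + 19/4·x + 41/2·x² - 61/4·x³.
With x = 3/4: g(3/4) = 1193/256.

4.6602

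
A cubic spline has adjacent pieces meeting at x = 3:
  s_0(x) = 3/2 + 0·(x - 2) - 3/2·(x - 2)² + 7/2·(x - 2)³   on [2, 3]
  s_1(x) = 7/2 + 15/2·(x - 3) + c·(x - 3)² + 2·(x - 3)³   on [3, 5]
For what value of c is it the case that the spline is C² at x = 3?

9

s_0''(x) = -3 + 21·(x - 2), so s_0''(3) = 18. On the right, s_1''(3) = 2c, so c = 9.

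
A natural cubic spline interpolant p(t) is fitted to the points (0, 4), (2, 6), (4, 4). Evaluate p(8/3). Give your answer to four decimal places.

Write M_i for p''(x_i). With h_i = 2, 2 and divided differences Δ_i = 1, -1, the continuity of p' gives the tridiagonal system
  2·M_0 + 8·M_1 + 2·M_2 = 6(Δ_1 - Δ_0) = -12
Natural end conditions: M_0 = M_2 = 0.
Forward elimination and back-substitution give M_0 = 0, M_1 = -3/2, M_2 = 0.
On [2, 4], p(t) = 6 + 0·(t - 2) - 3/4·(t - 2)² + 1/8·(t - 2)³.
With (t - 2) = 2/3: p(8/3) = 154/27.

5.7037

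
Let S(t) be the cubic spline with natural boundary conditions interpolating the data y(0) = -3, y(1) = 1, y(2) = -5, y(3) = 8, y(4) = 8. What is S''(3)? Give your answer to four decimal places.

-30.1071

Put σ_i = S'' at the i-th knot. Here h = (1, 1, 1, 1) and Δ = (4, -6, 13, 0), so the interior equations h_(i-1)·σ_(i-1) + 2(h_(i-1)+h_i)·σ_i + h_i·σ_(i+1) = 6(Δ_i − Δ_(i-1)) read
  1·σ_0 + 4·σ_1 + 1·σ_2 = 6(Δ_1 - Δ_0) = -60
  1·σ_1 + 4·σ_2 + 1·σ_3 = 6(Δ_2 - Δ_1) = 114
  1·σ_2 + 4·σ_3 + 1·σ_4 = 6(Δ_3 - Δ_2) = -78
Natural end conditions: σ_0 = σ_4 = 0.
Solving: σ_0 = 0, σ_1 = -717/28, σ_2 = 297/7, σ_3 = -843/28, σ_4 = 0.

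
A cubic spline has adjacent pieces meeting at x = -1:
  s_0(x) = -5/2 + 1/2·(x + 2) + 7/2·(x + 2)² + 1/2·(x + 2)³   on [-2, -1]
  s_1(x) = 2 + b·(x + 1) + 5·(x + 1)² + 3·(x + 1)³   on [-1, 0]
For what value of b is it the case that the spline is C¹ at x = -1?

9

s_0'(x) = 1/2 + 7·(x + 2) + 3/2·(x + 2)², so s_0'(-1) = 9. On the right, s_1'(-1) = b, so b = 9.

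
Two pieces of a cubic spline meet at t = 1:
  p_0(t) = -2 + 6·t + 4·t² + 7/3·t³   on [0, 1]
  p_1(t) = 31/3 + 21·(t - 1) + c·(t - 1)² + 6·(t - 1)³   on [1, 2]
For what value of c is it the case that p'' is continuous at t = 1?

p_0''(t) = 8 + 14·t, so p_0''(1) = 22. On the right, p_1''(1) = 2c, so c = 11.

11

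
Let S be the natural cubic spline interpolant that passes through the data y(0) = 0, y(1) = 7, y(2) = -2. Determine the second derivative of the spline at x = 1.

-24

Put m_i = S'' at the i-th knot. Here h = (1, 1) and Δ = (7, -9), so the interior equations h_(i-1)·m_(i-1) + 2(h_(i-1)+h_i)·m_i + h_i·m_(i+1) = 6(Δ_i − Δ_(i-1)) read
  1·m_0 + 4·m_1 + 1·m_2 = 6(Δ_1 - Δ_0) = -96
Natural end conditions: m_0 = m_2 = 0.
Solving the tridiagonal system: m_0 = 0, m_1 = -24, m_2 = 0.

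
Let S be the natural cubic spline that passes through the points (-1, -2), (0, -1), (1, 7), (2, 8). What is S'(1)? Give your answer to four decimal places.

5.6667

Put m_i = S'' at the i-th knot. Here h = (1, 1, 1) and Δ = (1, 8, 1), so the interior equations h_(i-1)·m_(i-1) + 2(h_(i-1)+h_i)·m_i + h_i·m_(i+1) = 6(Δ_i − Δ_(i-1)) read
  1·m_0 + 4·m_1 + 1·m_2 = 6(Δ_1 - Δ_0) = 42
  1·m_1 + 4·m_2 + 1·m_3 = 6(Δ_2 - Δ_1) = -42
Natural end conditions: m_0 = m_3 = 0.
Solving: m_0 = 0, m_1 = 14, m_2 = -14, m_3 = 0.
On [1, 2], S'(x) = b_2 + 2c_2·(x - 1) + 3d_2·(x - 1)² with b_2 = Δ_2 - h_2(2m_2 + m_3)/6 = 17/3, c_2 = m_2/2 = -7, d_2 = (m_3 - m_2)/(6h_2) = 7/3. So S'(1) = 17/3.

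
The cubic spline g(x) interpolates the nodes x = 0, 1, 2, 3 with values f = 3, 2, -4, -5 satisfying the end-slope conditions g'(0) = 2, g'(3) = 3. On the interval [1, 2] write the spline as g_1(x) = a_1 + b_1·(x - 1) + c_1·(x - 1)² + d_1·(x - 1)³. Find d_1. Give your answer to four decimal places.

2.6000

Write M_i for g''(x_i). With h_i = 1, 1, 1 and divided differences Δ_i = -1, -6, -1, the continuity of g' gives the tridiagonal system
  1·M_0 + 4·M_1 + 1·M_2 = 6(Δ_1 - Δ_0) = -30
  1·M_1 + 4·M_2 + 1·M_3 = 6(Δ_2 - Δ_1) = 30
Clamped end conditions give two more equations: 2h_0·M_0 + h_0·M_1 = 6(Δ_0 - g'(0)) = -18 and h_2·M_2 + 2h_2·M_3 = 6(g'(3) - Δ_2) = 24.
Solving: M_0 = -74/15, M_1 = -122/15, M_2 = 112/15, M_3 = 124/15.
On [1, 2], with g_1(x) = a_1 + b_1·(x - 1) + c_1·(x - 1)² + d_1·(x - 1)³: c_1 = M_1/2 = -61/15, d_1 = (M_2 - M_1)/(6h_1) = 13/5, b_1 = Δ_1 - h_1(2M_1 + M_2)/6 = -68/15.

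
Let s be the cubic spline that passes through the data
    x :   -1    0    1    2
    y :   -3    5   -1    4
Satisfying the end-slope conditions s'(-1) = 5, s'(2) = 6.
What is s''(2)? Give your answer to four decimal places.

-10.9333

Write σ_i for s''(x_i). With h_i = 1, 1, 1 and divided differences Δ_i = 8, -6, 5, the continuity of s' gives the tridiagonal system
  1·σ_0 + 4·σ_1 + 1·σ_2 = 6(Δ_1 - Δ_0) = -84
  1·σ_1 + 4·σ_2 + 1·σ_3 = 6(Δ_2 - Δ_1) = 66
Clamped end conditions give two more equations: 2h_0·σ_0 + h_0·σ_1 = 6(Δ_0 - s'(-1)) = 18 and h_2·σ_2 + 2h_2·σ_3 = 6(s'(2) - Δ_2) = 6.
Hence σ_0 = 394/15, σ_1 = -518/15, σ_2 = 418/15, σ_3 = -164/15.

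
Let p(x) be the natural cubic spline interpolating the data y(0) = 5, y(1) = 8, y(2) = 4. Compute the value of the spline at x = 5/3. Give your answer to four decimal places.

Write M_i for p''(x_i). With h_i = 1, 1 and divided differences Δ_i = 3, -4, the continuity of p' gives the tridiagonal system
  1·M_0 + 4·M_1 + 1·M_2 = 6(Δ_1 - Δ_0) = -42
Natural end conditions: M_0 = M_2 = 0.
Solving the tridiagonal system: M_0 = 0, M_1 = -21/2, M_2 = 0.
On [1, 2], p(x) = 8 - 1/2·(x - 1) - 21/4·(x - 1)² + 7/4·(x - 1)³.
With (x - 1) = 2/3: p(5/3) = 158/27.

5.8519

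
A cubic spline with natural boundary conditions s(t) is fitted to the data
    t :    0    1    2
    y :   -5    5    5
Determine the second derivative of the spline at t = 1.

-15

Let σ_i = s''(x_i). Step sizes h_i = 1, 1; slopes of the chords Δ_i = (y_(i+1) - y_i)/h_i = 10, 0.
  1·σ_0 + 4·σ_1 + 1·σ_2 = 6(Δ_1 - Δ_0) = -60
Natural end conditions: σ_0 = σ_2 = 0.
Forward elimination and back-substitution give σ_0 = 0, σ_1 = -15, σ_2 = 0.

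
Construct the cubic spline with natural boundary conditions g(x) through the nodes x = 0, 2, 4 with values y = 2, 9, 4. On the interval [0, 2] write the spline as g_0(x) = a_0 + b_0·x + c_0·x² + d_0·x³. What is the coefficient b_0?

5

Write σ_i for g''(x_i). With h_i = 2, 2 and divided differences Δ_i = 7/2, -5/2, the continuity of g' gives the tridiagonal system
  2·σ_0 + 8·σ_1 + 2·σ_2 = 6(Δ_1 - Δ_0) = -36
Natural end conditions: σ_0 = σ_2 = 0.
Solving: σ_0 = 0, σ_1 = -9/2, σ_2 = 0.
On [0, 2], with g_0(x) = a_0 + b_0·x + c_0·x² + d_0·x³: c_0 = σ_0/2 = 0, d_0 = (σ_1 - σ_0)/(6h_0) = -3/8, b_0 = Δ_0 - h_0(2σ_0 + σ_1)/6 = 5.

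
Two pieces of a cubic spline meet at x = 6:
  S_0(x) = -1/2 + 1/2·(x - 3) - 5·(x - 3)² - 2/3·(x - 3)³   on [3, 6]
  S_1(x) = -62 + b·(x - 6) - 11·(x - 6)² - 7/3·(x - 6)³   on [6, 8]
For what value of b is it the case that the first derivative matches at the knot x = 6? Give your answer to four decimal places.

S_0'(x) = 1/2 - 10·(x - 3) - 2·(x - 3)², so S_0'(6) = -95/2. On the right, S_1'(6) = b, so b = -95/2.

-47.5000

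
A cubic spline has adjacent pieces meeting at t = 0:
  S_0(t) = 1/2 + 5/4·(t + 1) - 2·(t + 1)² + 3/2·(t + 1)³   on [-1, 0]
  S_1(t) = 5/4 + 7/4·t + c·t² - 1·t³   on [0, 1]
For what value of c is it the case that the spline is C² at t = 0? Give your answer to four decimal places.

S_0''(t) = -4 + 9·(t + 1), so S_0''(0) = 5. On the right, S_1''(0) = 2c, so c = 5/2.

2.5000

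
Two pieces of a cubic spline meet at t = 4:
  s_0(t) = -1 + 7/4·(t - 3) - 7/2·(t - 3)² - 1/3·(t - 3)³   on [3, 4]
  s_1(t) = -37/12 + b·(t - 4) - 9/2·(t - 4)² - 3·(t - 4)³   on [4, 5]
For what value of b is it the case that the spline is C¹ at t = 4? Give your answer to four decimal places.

s_0'(t) = 7/4 - 7·(t - 3) - 1·(t - 3)², so s_0'(4) = -25/4. On the right, s_1'(4) = b, so b = -25/4.

-6.2500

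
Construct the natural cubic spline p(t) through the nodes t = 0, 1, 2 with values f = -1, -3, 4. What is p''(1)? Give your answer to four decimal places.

13.5000

Write M_i for p''(x_i). With h_i = 1, 1 and divided differences Δ_i = -2, 7, the continuity of p' gives the tridiagonal system
  1·M_0 + 4·M_1 + 1·M_2 = 6(Δ_1 - Δ_0) = 54
Natural end conditions: M_0 = M_2 = 0.
Forward elimination and back-substitution give M_0 = 0, M_1 = 27/2, M_2 = 0.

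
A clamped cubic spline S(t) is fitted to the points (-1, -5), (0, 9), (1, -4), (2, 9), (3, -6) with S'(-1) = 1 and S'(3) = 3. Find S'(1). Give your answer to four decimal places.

Write σ_i for S''(x_i). With h_i = 1, 1, 1, 1 and divided differences Δ_i = 14, -13, 13, -15, the continuity of S' gives the tridiagonal system
  1·σ_0 + 4·σ_1 + 1·σ_2 = 6(Δ_1 - Δ_0) = -162
  1·σ_1 + 4·σ_2 + 1·σ_3 = 6(Δ_2 - Δ_1) = 156
  1·σ_2 + 4·σ_3 + 1·σ_4 = 6(Δ_3 - Δ_2) = -168
Clamped end conditions give two more equations: 2h_0·σ_0 + h_0·σ_1 = 6(Δ_0 - S'(-1)) = 78 and h_3·σ_3 + 2h_3·σ_4 = 6(S'(3) - Δ_3) = 108.
Solving the tridiagonal system: σ_0 = 317/4, σ_1 = -161/2, σ_2 = 323/4, σ_3 = -173/2, σ_4 = 389/4.
On [1, 2], S'(t) = b_2 + 2c_2·(t - 1) + 3d_2·(t - 1)² with b_2 = Δ_2 - h_2(2σ_2 + σ_3)/6 = 1/2, c_2 = σ_2/2 = 323/8, d_2 = (σ_3 - σ_2)/(6h_2) = -223/8. So S'(1) = 1/2.

0.5000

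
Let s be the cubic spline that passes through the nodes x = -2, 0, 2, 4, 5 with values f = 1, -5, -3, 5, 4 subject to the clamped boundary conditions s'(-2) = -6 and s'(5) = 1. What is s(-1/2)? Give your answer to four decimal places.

-4.3438

With M_i denoting the second derivative at x_i, h_i = 2, 2, 2, 1, and Δ_i = (y_(i+1) − y_i)/h_i = -3, 1, 4, -1:
  2·M_0 + 8·M_1 + 2·M_2 = 6(Δ_1 - Δ_0) = 24
  2·M_1 + 8·M_2 + 2·M_3 = 6(Δ_2 - Δ_1) = 18
  2·M_2 + 6·M_3 + 1·M_4 = 6(Δ_3 - Δ_2) = -30
Clamped end conditions give two more equations: 2h_0·M_0 + h_0·M_1 = 6(Δ_0 - s'(-2)) = 18 and h_3·M_3 + 2h_3·M_4 = 6(s'(5) - Δ_3) = 12.
Solving: M_0 = 4, M_1 = 1, M_2 = 4, M_3 = -8, M_4 = 10.
On [-2, 0], s(x) = 1 - 6·(x + 2) + 2·(x + 2)² - 1/4·(x + 2)³.
With (x + 2) = 3/2: s(-1/2) = -139/32.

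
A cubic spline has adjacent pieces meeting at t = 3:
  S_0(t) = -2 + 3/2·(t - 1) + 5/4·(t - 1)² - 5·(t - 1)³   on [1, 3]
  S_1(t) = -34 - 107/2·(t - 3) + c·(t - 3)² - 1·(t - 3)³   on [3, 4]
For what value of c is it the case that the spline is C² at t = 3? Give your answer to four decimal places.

-28.7500

S_0''(t) = 5/2 - 30·(t - 1), so S_0''(3) = -115/2. On the right, S_1''(3) = 2c, so c = -115/4.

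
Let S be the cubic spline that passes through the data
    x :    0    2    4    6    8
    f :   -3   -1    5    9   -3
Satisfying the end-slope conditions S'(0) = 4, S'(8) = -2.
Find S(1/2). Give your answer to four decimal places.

-1.6462

Let M_i = S''(x_i). Step sizes h_i = 2, 2, 2, 2; slopes of the chords Δ_i = (y_(i+1) - y_i)/h_i = 1, 3, 2, -6.
  2·M_0 + 8·M_1 + 2·M_2 = 6(Δ_1 - Δ_0) = 12
  2·M_1 + 8·M_2 + 2·M_3 = 6(Δ_2 - Δ_1) = -6
  2·M_2 + 8·M_3 + 2·M_4 = 6(Δ_3 - Δ_2) = -48
Clamped end conditions give two more equations: 2h_0·M_0 + h_0·M_1 = 6(Δ_0 - S'(0)) = -18 and h_3·M_3 + 2h_3·M_4 = 6(S'(8) - Δ_3) = 24.
Hence M_0 = -165/28, M_1 = 39/14, M_2 = 3/4, M_3 = -123/14, M_4 = 291/28.
On [0, 2], S(x) = -3 + 4·x - 165/56·x² + 81/112·x³.
With x = 1/2: S(1/2) = -1475/896.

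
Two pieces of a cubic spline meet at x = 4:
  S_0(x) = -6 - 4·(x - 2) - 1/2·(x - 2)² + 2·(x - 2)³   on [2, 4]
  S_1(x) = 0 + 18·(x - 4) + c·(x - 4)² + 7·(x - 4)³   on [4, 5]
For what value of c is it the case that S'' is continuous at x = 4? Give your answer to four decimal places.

S_0''(x) = -1 + 12·(x - 2), so S_0''(4) = 23. On the right, S_1''(4) = 2c, so c = 23/2.

11.5000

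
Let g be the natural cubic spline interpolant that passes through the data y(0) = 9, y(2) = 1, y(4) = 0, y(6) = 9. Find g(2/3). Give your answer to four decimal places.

Put m_i = g'' at the i-th knot. Here h = (2, 2, 2) and Δ = (-4, -1/2, 9/2), so the interior equations h_(i-1)·m_(i-1) + 2(h_(i-1)+h_i)·m_i + h_i·m_(i+1) = 6(Δ_i − Δ_(i-1)) read
  2·m_0 + 8·m_1 + 2·m_2 = 6(Δ_1 - Δ_0) = 21
  2·m_1 + 8·m_2 + 2·m_3 = 6(Δ_2 - Δ_1) = 30
Natural end conditions: m_0 = m_3 = 0.
Hence m_0 = 0, m_1 = 9/5, m_2 = 33/10, m_3 = 0.
On [0, 2], g(t) = 9 - 23/5·t + 0·t² + 3/20·t³.
With t = 2/3: g(2/3) = 269/45.

5.9778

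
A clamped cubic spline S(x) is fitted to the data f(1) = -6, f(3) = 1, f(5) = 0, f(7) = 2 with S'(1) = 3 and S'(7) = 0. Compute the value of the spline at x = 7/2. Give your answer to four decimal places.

1.2656

Put m_i = S'' at the i-th knot. Here h = (2, 2, 2) and Δ = (7/2, -1/2, 1), so the interior equations h_(i-1)·m_(i-1) + 2(h_(i-1)+h_i)·m_i + h_i·m_(i+1) = 6(Δ_i − Δ_(i-1)) read
  2·m_0 + 8·m_1 + 2·m_2 = 6(Δ_1 - Δ_0) = -24
  2·m_1 + 8·m_2 + 2·m_3 = 6(Δ_2 - Δ_1) = 9
Clamped end conditions give two more equations: 2h_0·m_0 + h_0·m_1 = 6(Δ_0 - S'(1)) = 3 and h_2·m_2 + 2h_2·m_3 = 6(S'(7) - Δ_2) = -6.
Solving: m_0 = 3, m_1 = -9/2, m_2 = 3, m_3 = -3.
On [3, 5], S(x) = 1 + 3/2·(x - 3) - 9/4·(x - 3)² + 5/8·(x - 3)³.
With (x - 3) = 1/2: S(7/2) = 81/64.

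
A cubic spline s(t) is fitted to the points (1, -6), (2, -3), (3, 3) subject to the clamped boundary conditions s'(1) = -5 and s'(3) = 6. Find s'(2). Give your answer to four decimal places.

Write M_i for s''(x_i). With h_i = 1, 1 and divided differences Δ_i = 3, 6, the continuity of s' gives the tridiagonal system
  1·M_0 + 4·M_1 + 1·M_2 = 6(Δ_1 - Δ_0) = 18
Clamped end conditions give two more equations: 2h_0·M_0 + h_0·M_1 = 6(Δ_0 - s'(1)) = 48 and h_1·M_1 + 2h_1·M_2 = 6(s'(3) - Δ_1) = 0.
Forward elimination and back-substitution give M_0 = 25, M_1 = -2, M_2 = 1.
On [2, 3], s'(t) = b_1 + 2c_1·(t - 2) + 3d_1·(t - 2)² with b_1 = Δ_1 - h_1(2M_1 + M_2)/6 = 13/2, c_1 = M_1/2 = -1, d_1 = (M_2 - M_1)/(6h_1) = 1/2. So s'(2) = 13/2.

6.5000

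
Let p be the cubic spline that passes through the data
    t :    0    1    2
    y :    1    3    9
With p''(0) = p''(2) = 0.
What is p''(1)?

6

With m_i denoting the second derivative at x_i, h_i = 1, 1, and Δ_i = (y_(i+1) − y_i)/h_i = 2, 6:
  1·m_0 + 4·m_1 + 1·m_2 = 6(Δ_1 - Δ_0) = 24
Natural end conditions: m_0 = m_2 = 0.
Hence m_0 = 0, m_1 = 6, m_2 = 0.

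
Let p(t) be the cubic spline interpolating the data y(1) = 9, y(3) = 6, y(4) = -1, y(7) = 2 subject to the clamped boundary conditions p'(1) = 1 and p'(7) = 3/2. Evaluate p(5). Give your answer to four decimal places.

Let m_i = p''(x_i). Step sizes h_i = 2, 1, 3; slopes of the chords Δ_i = (y_(i+1) - y_i)/h_i = -3/2, -7, 1.
  2·m_0 + 6·m_1 + 1·m_2 = 6(Δ_1 - Δ_0) = -33
  1·m_1 + 8·m_2 + 3·m_3 = 6(Δ_2 - Δ_1) = 48
Clamped end conditions give two more equations: 2h_0·m_0 + h_0·m_1 = 6(Δ_0 - p'(1)) = -15 and h_2·m_2 + 2h_2·m_3 = 6(p'(7) - Δ_2) = 3.
Solving: m_0 = -8/21, m_1 = -283/42, m_2 = 172/21, m_3 = -151/42.
On [4, 7], p(t) = -1 - 151/28·(t - 4) + 86/21·(t - 4)² - 55/84·(t - 4)³.
With (t - 4) = 1: p(5) = -62/21.

-2.9524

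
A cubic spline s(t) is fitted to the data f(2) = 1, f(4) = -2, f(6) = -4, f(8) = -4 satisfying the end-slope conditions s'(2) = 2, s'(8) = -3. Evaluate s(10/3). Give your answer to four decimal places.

Write σ_i for s''(x_i). With h_i = 2, 2, 2 and divided differences Δ_i = -3/2, -1, 0, the continuity of s' gives the tridiagonal system
  2·σ_0 + 8·σ_1 + 2·σ_2 = 6(Δ_1 - Δ_0) = 3
  2·σ_1 + 8·σ_2 + 2·σ_3 = 6(Δ_2 - Δ_1) = 6
Clamped end conditions give two more equations: 2h_0·σ_0 + h_0·σ_1 = 6(Δ_0 - s'(2)) = -21 and h_2·σ_2 + 2h_2·σ_3 = 6(s'(8) - Δ_2) = -18.
Forward elimination and back-substitution give σ_0 = -179/30, σ_1 = 43/30, σ_2 = 26/15, σ_3 = -161/30.
On [2, 4], s(t) = 1 + 2·(t - 2) - 179/60·(t - 2)² + 37/60·(t - 2)³.
With (t - 2) = 4/3: s(10/3) = -71/405.

-0.1753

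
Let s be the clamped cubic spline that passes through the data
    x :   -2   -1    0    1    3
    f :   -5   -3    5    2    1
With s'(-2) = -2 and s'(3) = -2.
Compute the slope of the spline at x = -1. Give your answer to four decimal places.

With σ_i denoting the second derivative at x_i, h_i = 1, 1, 1, 2, and Δ_i = (y_(i+1) − y_i)/h_i = 2, 8, -3, -1/2:
  1·σ_0 + 4·σ_1 + 1·σ_2 = 6(Δ_1 - Δ_0) = 36
  1·σ_1 + 4·σ_2 + 1·σ_3 = 6(Δ_2 - Δ_1) = -66
  1·σ_2 + 6·σ_3 + 2·σ_4 = 6(Δ_3 - Δ_2) = 15
Clamped end conditions give two more equations: 2h_0·σ_0 + h_0·σ_1 = 6(Δ_0 - s'(-2)) = 24 and h_3·σ_3 + 2h_3·σ_4 = 6(s'(3) - Δ_3) = -9.
Solving: σ_0 = 447/82, σ_1 = 537/41, σ_2 = -1791/82, σ_3 = 339/41, σ_4 = -1047/164.
On [-1, 0], s'(x) = b_1 + 2c_1·(x + 1) + 3d_1·(x + 1)² with b_1 = Δ_1 - h_1(2σ_1 + σ_2)/6 = 1193/164, c_1 = σ_1/2 = 537/82, d_1 = (σ_2 - σ_1)/(6h_1) = -955/164. So s'(-1) = 1193/164.

7.2744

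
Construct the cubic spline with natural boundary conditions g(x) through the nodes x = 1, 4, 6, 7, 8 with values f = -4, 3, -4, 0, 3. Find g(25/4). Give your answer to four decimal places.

-3.3906

With σ_i denoting the second derivative at x_i, h_i = 3, 2, 1, 1, and Δ_i = (y_(i+1) − y_i)/h_i = 7/3, -7/2, 4, 3:
  3·σ_0 + 10·σ_1 + 2·σ_2 = 6(Δ_1 - Δ_0) = -35
  2·σ_1 + 6·σ_2 + 1·σ_3 = 6(Δ_2 - Δ_1) = 45
  1·σ_2 + 4·σ_3 + 1·σ_4 = 6(Δ_3 - Δ_2) = -6
Natural end conditions: σ_0 = σ_4 = 0.
Hence σ_0 = 0, σ_1 = -11/2, σ_2 = 10, σ_3 = -4, σ_4 = 0.
On [6, 7], g(x) = -4 + 4/3·(x - 6) + 5·(x - 6)² - 7/3·(x - 6)³.
With (x - 6) = 1/4: g(25/4) = -217/64.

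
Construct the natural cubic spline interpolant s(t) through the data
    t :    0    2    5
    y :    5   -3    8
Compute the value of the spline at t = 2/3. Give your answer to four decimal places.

Put σ_i = s'' at the i-th knot. Here h = (2, 3) and Δ = (-4, 11/3), so the interior equations h_(i-1)·σ_(i-1) + 2(h_(i-1)+h_i)·σ_i + h_i·σ_(i+1) = 6(Δ_i − Δ_(i-1)) read
  2·σ_0 + 10·σ_1 + 3·σ_2 = 6(Δ_1 - Δ_0) = 46
Natural end conditions: σ_0 = σ_2 = 0.
Forward elimination and back-substitution give σ_0 = 0, σ_1 = 23/5, σ_2 = 0.
On [0, 2], s(t) = 5 - 83/15·t + 0·t² + 23/60·t³.
With t = 2/3: s(2/3) = 577/405.

1.4247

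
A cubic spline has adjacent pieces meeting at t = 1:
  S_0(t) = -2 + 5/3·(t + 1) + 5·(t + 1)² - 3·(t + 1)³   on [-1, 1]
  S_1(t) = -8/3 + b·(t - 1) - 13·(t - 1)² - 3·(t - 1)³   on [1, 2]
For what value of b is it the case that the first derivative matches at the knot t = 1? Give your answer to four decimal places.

-14.3333

S_0'(t) = 5/3 + 10·(t + 1) - 9·(t + 1)², so S_0'(1) = -43/3. On the right, S_1'(1) = b, so b = -43/3.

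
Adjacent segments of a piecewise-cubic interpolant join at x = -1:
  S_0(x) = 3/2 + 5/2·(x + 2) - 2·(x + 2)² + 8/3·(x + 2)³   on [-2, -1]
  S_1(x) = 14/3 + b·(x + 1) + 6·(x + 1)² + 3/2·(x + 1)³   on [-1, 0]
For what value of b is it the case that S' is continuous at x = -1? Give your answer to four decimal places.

6.5000

S_0'(x) = 5/2 - 4·(x + 2) + 8·(x + 2)², so S_0'(-1) = 13/2. On the right, S_1'(-1) = b, so b = 13/2.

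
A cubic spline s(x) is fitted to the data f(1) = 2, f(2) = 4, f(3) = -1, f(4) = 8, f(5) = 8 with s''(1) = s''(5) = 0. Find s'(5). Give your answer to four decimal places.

-3.5357

Write m_i for s''(x_i). With h_i = 1, 1, 1, 1 and divided differences Δ_i = 2, -5, 9, 0, the continuity of s' gives the tridiagonal system
  1·m_0 + 4·m_1 + 1·m_2 = 6(Δ_1 - Δ_0) = -42
  1·m_1 + 4·m_2 + 1·m_3 = 6(Δ_2 - Δ_1) = 84
  1·m_2 + 4·m_3 + 1·m_4 = 6(Δ_3 - Δ_2) = -54
Natural end conditions: m_0 = m_4 = 0.
Forward elimination and back-substitution give m_0 = 0, m_1 = -255/14, m_2 = 216/7, m_3 = -297/14, m_4 = 0.
On [4, 5], s'(x) = b_3 + 2c_3·(x - 4) + 3d_3·(x - 4)² with b_3 = Δ_3 - h_3(2m_3 + m_4)/6 = 99/14, c_3 = m_3/2 = -297/28, d_3 = (m_4 - m_3)/(6h_3) = 99/28. So s'(5) = -99/28.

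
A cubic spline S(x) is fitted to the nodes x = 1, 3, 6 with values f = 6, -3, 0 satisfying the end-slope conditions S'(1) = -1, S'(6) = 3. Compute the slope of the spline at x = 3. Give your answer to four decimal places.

Let σ_i = S''(x_i). Step sizes h_i = 2, 3; slopes of the chords Δ_i = (y_(i+1) - y_i)/h_i = -9/2, 1.
  2·σ_0 + 10·σ_1 + 3·σ_2 = 6(Δ_1 - Δ_0) = 33
Clamped end conditions give two more equations: 2h_0·σ_0 + h_0·σ_1 = 6(Δ_0 - S'(1)) = -21 and h_1·σ_1 + 2h_1·σ_2 = 6(S'(6) - Δ_1) = 12.
Solving: σ_0 = -31/4, σ_1 = 5, σ_2 = -1/2.
On [3, 6], S'(x) = b_1 + 2c_1·(x - 3) + 3d_1·(x - 3)² with b_1 = Δ_1 - h_1(2σ_1 + σ_2)/6 = -15/4, c_1 = σ_1/2 = 5/2, d_1 = (σ_2 - σ_1)/(6h_1) = -11/36. So S'(3) = -15/4.

-3.7500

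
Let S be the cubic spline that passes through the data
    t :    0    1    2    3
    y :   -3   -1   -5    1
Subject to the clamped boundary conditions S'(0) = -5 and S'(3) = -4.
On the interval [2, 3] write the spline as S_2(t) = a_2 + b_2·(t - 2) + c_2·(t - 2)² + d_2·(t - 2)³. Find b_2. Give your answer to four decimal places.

2.7333

With M_i denoting the second derivative at x_i, h_i = 1, 1, 1, and Δ_i = (y_(i+1) − y_i)/h_i = 2, -4, 6:
  1·M_0 + 4·M_1 + 1·M_2 = 6(Δ_1 - Δ_0) = -36
  1·M_1 + 4·M_2 + 1·M_3 = 6(Δ_2 - Δ_1) = 60
Clamped end conditions give two more equations: 2h_0·M_0 + h_0·M_1 = 6(Δ_0 - S'(0)) = 42 and h_2·M_2 + 2h_2·M_3 = 6(S'(3) - Δ_2) = -60.
Forward elimination and back-substitution give M_0 = 508/15, M_1 = -386/15, M_2 = 496/15, M_3 = -698/15.
On [2, 3], with S_2(t) = a_2 + b_2·(t - 2) + c_2·(t - 2)² + d_2·(t - 2)³: c_2 = M_2/2 = 248/15, d_2 = (M_3 - M_2)/(6h_2) = -199/15, b_2 = Δ_2 - h_2(2M_2 + M_3)/6 = 41/15.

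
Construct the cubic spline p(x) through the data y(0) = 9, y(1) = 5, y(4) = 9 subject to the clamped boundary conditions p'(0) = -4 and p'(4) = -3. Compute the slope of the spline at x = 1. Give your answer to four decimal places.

-2.1250

Write M_i for p''(x_i). With h_i = 1, 3 and divided differences Δ_i = -4, 4/3, the continuity of p' gives the tridiagonal system
  1·M_0 + 8·M_1 + 3·M_2 = 6(Δ_1 - Δ_0) = 32
Clamped end conditions give two more equations: 2h_0·M_0 + h_0·M_1 = 6(Δ_0 - p'(0)) = 0 and h_1·M_1 + 2h_1·M_2 = 6(p'(4) - Δ_1) = -26.
Hence M_0 = -15/4, M_1 = 15/2, M_2 = -97/12.
On [1, 4], p'(x) = b_1 + 2c_1·(x - 1) + 3d_1·(x - 1)² with b_1 = Δ_1 - h_1(2M_1 + M_2)/6 = -17/8, c_1 = M_1/2 = 15/4, d_1 = (M_2 - M_1)/(6h_1) = -187/216. So p'(1) = -17/8.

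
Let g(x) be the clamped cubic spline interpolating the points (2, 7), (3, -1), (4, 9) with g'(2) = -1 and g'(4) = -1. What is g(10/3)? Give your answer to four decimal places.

1.9630

Write M_i for g''(x_i). With h_i = 1, 1 and divided differences Δ_i = -8, 10, the continuity of g' gives the tridiagonal system
  1·M_0 + 4·M_1 + 1·M_2 = 6(Δ_1 - Δ_0) = 108
Clamped end conditions give two more equations: 2h_0·M_0 + h_0·M_1 = 6(Δ_0 - g'(2)) = -42 and h_1·M_1 + 2h_1·M_2 = 6(g'(4) - Δ_1) = -66.
Forward elimination and back-substitution give M_0 = -48, M_1 = 54, M_2 = -60.
On [3, 4], g(x) = -1 + 2·(x - 3) + 27·(x - 3)² - 19·(x - 3)³.
With (x - 3) = 1/3: g(10/3) = 53/27.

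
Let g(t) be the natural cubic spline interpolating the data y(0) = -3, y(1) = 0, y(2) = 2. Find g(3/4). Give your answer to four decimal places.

Put M_i = g'' at the i-th knot. Here h = (1, 1) and Δ = (3, 2), so the interior equations h_(i-1)·M_(i-1) + 2(h_(i-1)+h_i)·M_i + h_i·M_(i+1) = 6(Δ_i − Δ_(i-1)) read
  1·M_0 + 4·M_1 + 1·M_2 = 6(Δ_1 - Δ_0) = -6
Natural end conditions: M_0 = M_2 = 0.
Hence M_0 = 0, M_1 = -3/2, M_2 = 0.
On [0, 1], g(t) = -3 + 13/4·t + 0·t² - 1/4·t³.
With t = 3/4: g(3/4) = -171/256.

-0.6680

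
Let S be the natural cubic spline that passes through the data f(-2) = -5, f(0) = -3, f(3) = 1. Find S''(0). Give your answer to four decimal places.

Let M_i = S''(x_i). Step sizes h_i = 2, 3; slopes of the chords Δ_i = (y_(i+1) - y_i)/h_i = 1, 4/3.
  2·M_0 + 10·M_1 + 3·M_2 = 6(Δ_1 - Δ_0) = 2
Natural end conditions: M_0 = M_2 = 0.
Hence M_0 = 0, M_1 = 1/5, M_2 = 0.

0.2000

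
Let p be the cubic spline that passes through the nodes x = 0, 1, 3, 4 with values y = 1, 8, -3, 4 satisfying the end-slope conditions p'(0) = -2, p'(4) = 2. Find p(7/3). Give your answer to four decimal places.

-0.3323

Write σ_i for p''(x_i). With h_i = 1, 2, 1 and divided differences Δ_i = 7, -11/2, 7, the continuity of p' gives the tridiagonal system
  1·σ_0 + 6·σ_1 + 2·σ_2 = 6(Δ_1 - Δ_0) = -75
  2·σ_1 + 6·σ_2 + 1·σ_3 = 6(Δ_2 - Δ_1) = 75
Clamped end conditions give two more equations: 2h_0·σ_0 + h_0·σ_1 = 6(Δ_0 - p'(0)) = 54 and h_2·σ_2 + 2h_2·σ_3 = 6(p'(4) - Δ_2) = -30.
Solving the tridiagonal system: σ_0 = 1439/35, σ_1 = -988/35, σ_2 = 932/35, σ_3 = -991/35.
On [1, 3], p(x) = 8 + 311/70·(x - 1) - 494/35·(x - 1)² + 32/7·(x - 1)³.
With (x - 1) = 4/3: p(7/3) = -314/945.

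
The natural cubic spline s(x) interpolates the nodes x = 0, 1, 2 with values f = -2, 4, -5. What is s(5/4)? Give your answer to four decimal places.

2.9805

Put m_i = s'' at the i-th knot. Here h = (1, 1) and Δ = (6, -9), so the interior equations h_(i-1)·m_(i-1) + 2(h_(i-1)+h_i)·m_i + h_i·m_(i+1) = 6(Δ_i − Δ_(i-1)) read
  1·m_0 + 4·m_1 + 1·m_2 = 6(Δ_1 - Δ_0) = -90
Natural end conditions: m_0 = m_2 = 0.
Solving the tridiagonal system: m_0 = 0, m_1 = -45/2, m_2 = 0.
On [1, 2], s(x) = 4 - 3/2·(x - 1) - 45/4·(x - 1)² + 15/4·(x - 1)³.
With (x - 1) = 1/4: s(5/4) = 763/256.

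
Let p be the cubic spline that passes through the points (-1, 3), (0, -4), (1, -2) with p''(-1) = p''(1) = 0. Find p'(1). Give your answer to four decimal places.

Let σ_i = p''(x_i). Step sizes h_i = 1, 1; slopes of the chords Δ_i = (y_(i+1) - y_i)/h_i = -7, 2.
  1·σ_0 + 4·σ_1 + 1·σ_2 = 6(Δ_1 - Δ_0) = 54
Natural end conditions: σ_0 = σ_2 = 0.
Solving: σ_0 = 0, σ_1 = 27/2, σ_2 = 0.
On [0, 1], p'(x) = b_1 + 2c_1·x + 3d_1·x² with b_1 = Δ_1 - h_1(2σ_1 + σ_2)/6 = -5/2, c_1 = σ_1/2 = 27/4, d_1 = (σ_2 - σ_1)/(6h_1) = -9/4. So p'(1) = 17/4.

4.2500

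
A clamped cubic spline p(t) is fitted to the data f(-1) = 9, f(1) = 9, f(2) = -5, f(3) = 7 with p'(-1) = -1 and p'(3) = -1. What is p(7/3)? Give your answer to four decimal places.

With M_i denoting the second derivative at x_i, h_i = 2, 1, 1, and Δ_i = (y_(i+1) − y_i)/h_i = 0, -14, 12:
  2·M_0 + 6·M_1 + 1·M_2 = 6(Δ_1 - Δ_0) = -84
  1·M_1 + 4·M_2 + 1·M_3 = 6(Δ_2 - Δ_1) = 156
Clamped end conditions give two more equations: 2h_0·M_0 + h_0·M_1 = 6(Δ_0 - p'(-1)) = 6 and h_2·M_2 + 2h_2·M_3 = 6(p'(3) - Δ_2) = -78.
Hence M_0 = 183/11, M_1 = -333/11, M_2 = 708/11, M_3 = -783/11.
On [2, 3], p(t) = -5 + 53/22·(t - 2) + 354/11·(t - 2)² - 497/22·(t - 2)³.
With (t - 2) = 1/3: p(7/3) = -433/297.

-1.4579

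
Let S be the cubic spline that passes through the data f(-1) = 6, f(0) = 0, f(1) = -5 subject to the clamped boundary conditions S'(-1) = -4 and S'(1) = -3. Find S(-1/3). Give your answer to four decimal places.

Write M_i for S''(x_i). With h_i = 1, 1 and divided differences Δ_i = -6, -5, the continuity of S' gives the tridiagonal system
  1·M_0 + 4·M_1 + 1·M_2 = 6(Δ_1 - Δ_0) = 6
Clamped end conditions give two more equations: 2h_0·M_0 + h_0·M_1 = 6(Δ_0 - S'(-1)) = -12 and h_1·M_1 + 2h_1·M_2 = 6(S'(1) - Δ_1) = 12.
Forward elimination and back-substitution give M_0 = -7, M_1 = 2, M_2 = 5.
On [-1, 0], S(x) = 6 - 4·(x + 1) - 7/2·(x + 1)² + 3/2·(x + 1)³.
With (x + 1) = 2/3: S(-1/3) = 20/9.

2.2222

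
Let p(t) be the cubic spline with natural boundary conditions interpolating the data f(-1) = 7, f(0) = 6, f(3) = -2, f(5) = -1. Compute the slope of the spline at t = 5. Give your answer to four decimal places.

1.3545

With σ_i denoting the second derivative at x_i, h_i = 1, 3, 2, and Δ_i = (y_(i+1) − y_i)/h_i = -1, -8/3, 1/2:
  1·σ_0 + 8·σ_1 + 3·σ_2 = 6(Δ_1 - Δ_0) = -10
  3·σ_1 + 10·σ_2 + 2·σ_3 = 6(Δ_2 - Δ_1) = 19
Natural end conditions: σ_0 = σ_3 = 0.
Solving: σ_0 = 0, σ_1 = -157/71, σ_2 = 182/71, σ_3 = 0.
On [3, 5], p'(t) = b_2 + 2c_2·(t - 3) + 3d_2·(t - 3)² with b_2 = Δ_2 - h_2(2σ_2 + σ_3)/6 = -515/426, c_2 = σ_2/2 = 91/71, d_2 = (σ_3 - σ_2)/(6h_2) = -91/426. So p'(5) = 577/426.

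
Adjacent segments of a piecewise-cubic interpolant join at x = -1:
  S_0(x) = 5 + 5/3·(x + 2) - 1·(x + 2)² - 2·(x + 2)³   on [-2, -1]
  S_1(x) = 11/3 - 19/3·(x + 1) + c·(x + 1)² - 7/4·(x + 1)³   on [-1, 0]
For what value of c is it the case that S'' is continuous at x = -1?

-7

S_0''(x) = -2 - 12·(x + 2), so S_0''(-1) = -14. On the right, S_1''(-1) = 2c, so c = -7.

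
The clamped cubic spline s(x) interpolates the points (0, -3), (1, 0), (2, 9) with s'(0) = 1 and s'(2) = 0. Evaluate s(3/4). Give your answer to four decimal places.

-1.6523

Write m_i for s''(x_i). With h_i = 1, 1 and divided differences Δ_i = 3, 9, the continuity of s' gives the tridiagonal system
  1·m_0 + 4·m_1 + 1·m_2 = 6(Δ_1 - Δ_0) = 36
Clamped end conditions give two more equations: 2h_0·m_0 + h_0·m_1 = 6(Δ_0 - s'(0)) = 12 and h_1·m_1 + 2h_1·m_2 = 6(s'(2) - Δ_1) = -54.
Forward elimination and back-substitution give m_0 = -7/2, m_1 = 19, m_2 = -73/2.
On [0, 1], s(x) = -3 + 1·x - 7/4·x² + 15/4·x³.
With x = 3/4: s(3/4) = -423/256.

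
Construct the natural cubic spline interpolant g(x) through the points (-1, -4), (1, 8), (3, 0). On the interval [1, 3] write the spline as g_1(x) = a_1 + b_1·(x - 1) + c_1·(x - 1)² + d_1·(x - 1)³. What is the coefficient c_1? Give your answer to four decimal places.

Let M_i = g''(x_i). Step sizes h_i = 2, 2; slopes of the chords Δ_i = (y_(i+1) - y_i)/h_i = 6, -4.
  2·M_0 + 8·M_1 + 2·M_2 = 6(Δ_1 - Δ_0) = -60
Natural end conditions: M_0 = M_2 = 0.
Forward elimination and back-substitution give M_0 = 0, M_1 = -15/2, M_2 = 0.
On [1, 3], with g_1(x) = a_1 + b_1·(x - 1) + c_1·(x - 1)² + d_1·(x - 1)³: c_1 = M_1/2 = -15/4, d_1 = (M_2 - M_1)/(6h_1) = 5/8, b_1 = Δ_1 - h_1(2M_1 + M_2)/6 = 1.

-3.7500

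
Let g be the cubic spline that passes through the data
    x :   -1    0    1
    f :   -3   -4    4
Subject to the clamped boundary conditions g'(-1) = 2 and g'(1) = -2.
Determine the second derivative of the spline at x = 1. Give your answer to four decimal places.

With σ_i denoting the second derivative at x_i, h_i = 1, 1, and Δ_i = (y_(i+1) − y_i)/h_i = -1, 8:
  1·σ_0 + 4·σ_1 + 1·σ_2 = 6(Δ_1 - Δ_0) = 54
Clamped end conditions give two more equations: 2h_0·σ_0 + h_0·σ_1 = 6(Δ_0 - g'(-1)) = -18 and h_1·σ_1 + 2h_1·σ_2 = 6(g'(1) - Δ_1) = -60.
Solving: σ_0 = -49/2, σ_1 = 31, σ_2 = -91/2.

-45.5000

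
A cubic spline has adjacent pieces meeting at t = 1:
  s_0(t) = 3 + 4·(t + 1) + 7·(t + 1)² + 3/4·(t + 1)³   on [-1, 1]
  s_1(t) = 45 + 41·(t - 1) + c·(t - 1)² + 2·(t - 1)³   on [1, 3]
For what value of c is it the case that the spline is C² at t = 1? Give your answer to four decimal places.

11.5000

s_0''(t) = 14 + 9/2·(t + 1), so s_0''(1) = 23. On the right, s_1''(1) = 2c, so c = 23/2.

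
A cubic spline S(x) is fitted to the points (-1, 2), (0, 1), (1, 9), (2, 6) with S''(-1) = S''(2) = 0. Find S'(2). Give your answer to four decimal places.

Put M_i = S'' at the i-th knot. Here h = (1, 1, 1) and Δ = (-1, 8, -3), so the interior equations h_(i-1)·M_(i-1) + 2(h_(i-1)+h_i)·M_i + h_i·M_(i+1) = 6(Δ_i − Δ_(i-1)) read
  1·M_0 + 4·M_1 + 1·M_2 = 6(Δ_1 - Δ_0) = 54
  1·M_1 + 4·M_2 + 1·M_3 = 6(Δ_2 - Δ_1) = -66
Natural end conditions: M_0 = M_3 = 0.
Hence M_0 = 0, M_1 = 94/5, M_2 = -106/5, M_3 = 0.
On [1, 2], S'(x) = b_2 + 2c_2·(x - 1) + 3d_2·(x - 1)² with b_2 = Δ_2 - h_2(2M_2 + M_3)/6 = 61/15, c_2 = M_2/2 = -53/5, d_2 = (M_3 - M_2)/(6h_2) = 53/15. So S'(2) = -98/15.

-6.5333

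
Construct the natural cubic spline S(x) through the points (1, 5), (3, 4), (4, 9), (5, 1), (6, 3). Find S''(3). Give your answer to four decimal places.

10.0814

With m_i denoting the second derivative at x_i, h_i = 2, 1, 1, 1, and Δ_i = (y_(i+1) − y_i)/h_i = -1/2, 5, -8, 2:
  2·m_0 + 6·m_1 + 1·m_2 = 6(Δ_1 - Δ_0) = 33
  1·m_1 + 4·m_2 + 1·m_3 = 6(Δ_2 - Δ_1) = -78
  1·m_2 + 4·m_3 + 1·m_4 = 6(Δ_3 - Δ_2) = 60
Natural end conditions: m_0 = m_4 = 0.
Hence m_0 = 0, m_1 = 867/86, m_2 = -1182/43, m_3 = 1881/86, m_4 = 0.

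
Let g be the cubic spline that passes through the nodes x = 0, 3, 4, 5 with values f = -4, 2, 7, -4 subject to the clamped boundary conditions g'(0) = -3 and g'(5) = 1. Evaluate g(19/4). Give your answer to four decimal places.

Write m_i for g''(x_i). With h_i = 3, 1, 1 and divided differences Δ_i = 2, 5, -11, the continuity of g' gives the tridiagonal system
  3·m_0 + 8·m_1 + 1·m_2 = 6(Δ_1 - Δ_0) = 18
  1·m_1 + 4·m_2 + 1·m_3 = 6(Δ_2 - Δ_1) = -96
Clamped end conditions give two more equations: 2h_0·m_0 + h_0·m_1 = 6(Δ_0 - g'(0)) = 30 and h_2·m_2 + 2h_2·m_3 = 6(g'(5) - Δ_2) = 72.
Hence m_0 = 50/29, m_1 = 190/29, m_2 = -1148/29, m_3 = 1618/29.
On [4, 5], g(x) = 7 - 206/29·(x - 4) - 574/29·(x - 4)² + 461/29·(x - 4)³.
With (x - 4) = 3/4: g(19/4) = -5113/1856.

-2.7548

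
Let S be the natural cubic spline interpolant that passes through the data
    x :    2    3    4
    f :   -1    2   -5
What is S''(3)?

-15

Write m_i for S''(x_i). With h_i = 1, 1 and divided differences Δ_i = 3, -7, the continuity of S' gives the tridiagonal system
  1·m_0 + 4·m_1 + 1·m_2 = 6(Δ_1 - Δ_0) = -60
Natural end conditions: m_0 = m_2 = 0.
Hence m_0 = 0, m_1 = -15, m_2 = 0.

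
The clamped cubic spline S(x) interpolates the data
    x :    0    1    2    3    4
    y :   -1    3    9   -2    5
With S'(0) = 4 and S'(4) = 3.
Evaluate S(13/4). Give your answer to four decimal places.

With σ_i denoting the second derivative at x_i, h_i = 1, 1, 1, 1, and Δ_i = (y_(i+1) − y_i)/h_i = 4, 6, -11, 7:
  1·σ_0 + 4·σ_1 + 1·σ_2 = 6(Δ_1 - Δ_0) = 12
  1·σ_1 + 4·σ_2 + 1·σ_3 = 6(Δ_2 - Δ_1) = -102
  1·σ_2 + 4·σ_3 + 1·σ_4 = 6(Δ_3 - Δ_2) = 108
Clamped end conditions give two more equations: 2h_0·σ_0 + h_0·σ_1 = 6(Δ_0 - S'(0)) = 0 and h_3·σ_3 + 2h_3·σ_4 = 6(S'(4) - Δ_3) = -24.
Hence σ_0 = -211/28, σ_1 = 211/14, σ_2 = -163/4, σ_3 = 643/14, σ_4 = -979/28.
On [3, 4], S(x) = -2 - 139/56·(x - 3) + 643/28·(x - 3)² - 755/56·(x - 3)³.
With (x - 3) = 1/4: S(13/4) = -5003/3584.

-1.3959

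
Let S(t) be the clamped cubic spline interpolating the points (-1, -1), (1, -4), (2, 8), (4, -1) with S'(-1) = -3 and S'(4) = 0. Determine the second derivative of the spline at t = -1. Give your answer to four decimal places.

-8.0625

Write σ_i for S''(x_i). With h_i = 2, 1, 2 and divided differences Δ_i = -3/2, 12, -9/2, the continuity of S' gives the tridiagonal system
  2·σ_0 + 6·σ_1 + 1·σ_2 = 6(Δ_1 - Δ_0) = 81
  1·σ_1 + 6·σ_2 + 2·σ_3 = 6(Δ_2 - Δ_1) = -99
Clamped end conditions give two more equations: 2h_0·σ_0 + h_0·σ_1 = 6(Δ_0 - S'(-1)) = 9 and h_2·σ_2 + 2h_2·σ_3 = 6(S'(4) - Δ_2) = 27.
Hence σ_0 = -129/16, σ_1 = 165/8, σ_2 = -213/8, σ_3 = 321/16.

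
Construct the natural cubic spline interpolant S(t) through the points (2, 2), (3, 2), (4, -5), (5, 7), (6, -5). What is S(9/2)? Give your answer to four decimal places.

1.1004

With m_i denoting the second derivative at x_i, h_i = 1, 1, 1, 1, and Δ_i = (y_(i+1) − y_i)/h_i = 0, -7, 12, -12:
  1·m_0 + 4·m_1 + 1·m_2 = 6(Δ_1 - Δ_0) = -42
  1·m_1 + 4·m_2 + 1·m_3 = 6(Δ_2 - Δ_1) = 114
  1·m_2 + 4·m_3 + 1·m_4 = 6(Δ_3 - Δ_2) = -144
Natural end conditions: m_0 = m_4 = 0.
Forward elimination and back-substitution give m_0 = 0, m_1 = -615/28, m_2 = 321/7, m_3 = -1329/28, m_4 = 0.
On [4, 5], S(t) = -5 + 37/8·(t - 4) + 321/14·(t - 4)² - 871/56·(t - 4)³.
With (t - 4) = 1/2: S(9/2) = 493/448.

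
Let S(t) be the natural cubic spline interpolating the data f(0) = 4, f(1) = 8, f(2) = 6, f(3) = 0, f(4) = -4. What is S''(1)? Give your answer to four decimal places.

-7.7143

Put σ_i = S'' at the i-th knot. Here h = (1, 1, 1, 1) and Δ = (4, -2, -6, -4), so the interior equations h_(i-1)·σ_(i-1) + 2(h_(i-1)+h_i)·σ_i + h_i·σ_(i+1) = 6(Δ_i − Δ_(i-1)) read
  1·σ_0 + 4·σ_1 + 1·σ_2 = 6(Δ_1 - Δ_0) = -36
  1·σ_1 + 4·σ_2 + 1·σ_3 = 6(Δ_2 - Δ_1) = -24
  1·σ_2 + 4·σ_3 + 1·σ_4 = 6(Δ_3 - Δ_2) = 12
Natural end conditions: σ_0 = σ_4 = 0.
Hence σ_0 = 0, σ_1 = -54/7, σ_2 = -36/7, σ_3 = 30/7, σ_4 = 0.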